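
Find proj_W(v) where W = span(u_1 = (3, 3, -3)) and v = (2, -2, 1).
proj_W(v) = (-1/3, -1/3, 1/3)

Set up U = [u_1 | ... | u_1] ∈ R^(3×1). The projector onto W = col(U) is P = U (U^T U)^(-1) U^T.
Compute U^T U =
  [27],
and U^T v = (-3).
Solve U^T U · c = U^T v for the coefficients: c = (-1/9). The projection is proj_W(v) = U c.
Check: (v - proj_W(v)) · u_1 = 0  (should be 0).
Result: proj_W(v) = (-1/3, -1/3, 1/3).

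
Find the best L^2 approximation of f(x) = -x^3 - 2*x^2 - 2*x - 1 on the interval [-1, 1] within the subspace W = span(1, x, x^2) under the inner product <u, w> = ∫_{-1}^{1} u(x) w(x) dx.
g(x) = -2*x^2 - 13*x/5 - 1

The best approximation g ∈ W is the orthogonal projection of f onto W. Writing g = a_0 + a_1 x + a_2 x^2, the coefficients solve the normal equations G · a = b where
  G_{ij} = <φ_i, φ_j> and b_i = <f, φ_i>, with φ_0 = 1, φ_1 = x, φ_2 = x^2.
G =
  [2, 0, 2/3]
  [0, 2/3, 0]
  [2/3, 0, 2/5],
b = (-10/3, -26/15, -22/15).
Solving gives a_0 = -1, a_1 = -13/5, a_2 = -2, so
  g(x) = -2*x^2 - 13*x/5 - 1.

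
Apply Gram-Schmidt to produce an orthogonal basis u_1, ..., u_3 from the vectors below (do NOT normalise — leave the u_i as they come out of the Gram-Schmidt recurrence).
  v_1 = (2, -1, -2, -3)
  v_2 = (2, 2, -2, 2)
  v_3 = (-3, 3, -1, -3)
Orthogonal basis:
  u_1 = (2, -1, -2, -3)
  u_2 = (2, 2, -2, 2)
  u_3 = (-49/18, 65/18, -23/18, -13/6)

Apply the Gram-Schmidt recurrence
  u_1 = v_1
  u_i = v_i − Σ_{j<i} ((v_i · u_j) / (u_j · u_j)) · u_j.

Step by step this gives:
  u_1 = (2, -1, -2, -3)
  u_2 = (2, 2, -2, 2)
  u_3 = (-49/18, 65/18, -23/18, -13/6)

Orthogonality check:
  u_2 · u_1 = 0 (should be 0)
  u_3 · u_1 = 0 (should be 0)
  u_3 · u_2 = 0 (should be 0)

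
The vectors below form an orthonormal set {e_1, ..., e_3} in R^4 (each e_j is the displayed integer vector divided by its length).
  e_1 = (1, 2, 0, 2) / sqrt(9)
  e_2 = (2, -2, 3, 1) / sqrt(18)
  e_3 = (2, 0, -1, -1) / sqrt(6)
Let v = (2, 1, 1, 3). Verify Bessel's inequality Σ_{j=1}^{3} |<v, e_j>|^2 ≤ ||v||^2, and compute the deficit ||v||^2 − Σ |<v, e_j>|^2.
Σ |<v, e_j>|^2 = 44/3; ||v||^2 = 15; deficit = 1/3

Write each e_j = u_j / sqrt(<u_j, u_j>) where u_j is the displayed integer vector. Then <v, e_j> = <v, u_j> / sqrt(<u_j, u_j>), so |<v, e_j>|^2 = <v, u_j>^2 / <u_j, u_j>.
Coefficients: <v, e_1> = 10/sqrt(9), <v, e_2> = 8/sqrt(18), <v, e_3> = 0/sqrt(6).
Square and sum: Σ |<v, e_j>|^2 = 44/3.
Compute ||v||^2 = v·v = 15.
Deficit = 15 − 44/3 = 1/3 ≥ 0, confirming Bessel's inequality. (The deficit equals ||v − Σ <v,e_j> e_j||^2, the squared distance from v to span{e_j}.)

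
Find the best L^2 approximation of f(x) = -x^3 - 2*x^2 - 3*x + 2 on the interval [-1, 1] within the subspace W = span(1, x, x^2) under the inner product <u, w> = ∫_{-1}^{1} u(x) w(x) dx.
g(x) = -2*x^2 - 18*x/5 + 2

The best approximation g ∈ W is the orthogonal projection of f onto W. Writing g = a_0 + a_1 x + a_2 x^2, the coefficients solve the normal equations G · a = b where
  G_{ij} = <φ_i, φ_j> and b_i = <f, φ_i>, with φ_0 = 1, φ_1 = x, φ_2 = x^2.
G =
  [2, 0, 2/3]
  [0, 2/3, 0]
  [2/3, 0, 2/5],
b = (8/3, -12/5, 8/15).
Solving gives a_0 = 2, a_1 = -18/5, a_2 = -2, so
  g(x) = -2*x^2 - 18*x/5 + 2.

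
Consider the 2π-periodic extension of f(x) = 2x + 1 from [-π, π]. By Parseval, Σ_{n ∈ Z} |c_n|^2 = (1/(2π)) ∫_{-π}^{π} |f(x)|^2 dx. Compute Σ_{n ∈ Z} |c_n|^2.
Σ |c_n|^2 = 4π^2/3 + 1

Expand and integrate term by term over [-π, π]:
  ∫ (2x)^2 dx = 4·(2π^3/3); ∫ 2·2·(1)·x dx = 0 (odd integrand); ∫ 1^2 dx = 1·2π.
So (1/(2π)) ∫_{-π}^{π} (2x + 1)^2 dx = 4π^2/3 + 1 = 4π^2/3 + 1.
Parseval ⇒ Σ |c_n|^2 = 4π^2/3 + 1.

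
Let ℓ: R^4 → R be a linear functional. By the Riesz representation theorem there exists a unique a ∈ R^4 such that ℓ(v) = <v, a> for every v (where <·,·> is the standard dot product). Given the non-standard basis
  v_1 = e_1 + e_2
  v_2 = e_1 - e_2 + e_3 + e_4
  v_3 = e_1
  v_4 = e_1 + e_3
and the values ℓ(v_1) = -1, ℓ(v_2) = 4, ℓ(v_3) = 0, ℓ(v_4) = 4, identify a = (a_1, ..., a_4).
a = (0, -1, 4, -1)

Write a = (a_1, ..., a_4) in the standard basis. For each basis vector v_i, ℓ(v_i) = <v_i, a> is a linear equation in the a_j's. Collect the n equations into a matrix system V a = ℓ, where row i of V is v_i (expressed in the standard basis). Since V is invertible (lower-triangular with 1s on the diagonal, up to permutation), solve by back-substitution:
  V =
[[1, 1, 0, 0],
 [1, -1, 1, 1],
 [1, 0, 0, 0],
 [1, 0, 1, 0]]
  V a = (-1, 4, 0, 4)
Solving gives a = (0, -1, 4, -1).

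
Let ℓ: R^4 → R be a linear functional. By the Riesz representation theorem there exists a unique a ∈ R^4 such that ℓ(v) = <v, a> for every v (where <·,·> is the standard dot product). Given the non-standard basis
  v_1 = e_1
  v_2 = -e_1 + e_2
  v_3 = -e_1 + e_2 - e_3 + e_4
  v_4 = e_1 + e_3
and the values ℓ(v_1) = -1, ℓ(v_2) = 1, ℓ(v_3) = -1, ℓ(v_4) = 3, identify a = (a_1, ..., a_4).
a = (-1, 0, 4, 2)

Write a = (a_1, ..., a_4) in the standard basis. For each basis vector v_i, ℓ(v_i) = <v_i, a> is a linear equation in the a_j's. Collect the n equations into a matrix system V a = ℓ, where row i of V is v_i (expressed in the standard basis). Since V is invertible (lower-triangular with 1s on the diagonal, up to permutation), solve by back-substitution:
  V =
[[1, 0, 0, 0],
 [-1, 1, 0, 0],
 [-1, 1, -1, 1],
 [1, 0, 1, 0]]
  V a = (-1, 1, -1, 3)
Solving gives a = (-1, 0, 4, 2).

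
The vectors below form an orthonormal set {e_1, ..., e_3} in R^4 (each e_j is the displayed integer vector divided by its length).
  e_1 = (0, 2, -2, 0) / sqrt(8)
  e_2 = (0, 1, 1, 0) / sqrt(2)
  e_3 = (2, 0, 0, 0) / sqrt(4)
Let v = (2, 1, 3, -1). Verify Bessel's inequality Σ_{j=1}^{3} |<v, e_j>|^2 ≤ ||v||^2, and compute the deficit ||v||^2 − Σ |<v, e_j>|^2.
Σ |<v, e_j>|^2 = 14; ||v||^2 = 15; deficit = 1

Write each e_j = u_j / sqrt(<u_j, u_j>) where u_j is the displayed integer vector. Then <v, e_j> = <v, u_j> / sqrt(<u_j, u_j>), so |<v, e_j>|^2 = <v, u_j>^2 / <u_j, u_j>.
Coefficients: <v, e_1> = -4/sqrt(8), <v, e_2> = 4/sqrt(2), <v, e_3> = 4/sqrt(4).
Square and sum: Σ |<v, e_j>|^2 = 14.
Compute ||v||^2 = v·v = 15.
Deficit = 15 − 14 = 1 ≥ 0, confirming Bessel's inequality. (The deficit equals ||v − Σ <v,e_j> e_j||^2, the squared distance from v to span{e_j}.)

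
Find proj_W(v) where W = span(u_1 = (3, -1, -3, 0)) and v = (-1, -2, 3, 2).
proj_W(v) = (-30/19, 10/19, 30/19, 0)

Set up U = [u_1 | ... | u_1] ∈ R^(4×1). The projector onto W = col(U) is P = U (U^T U)^(-1) U^T.
Compute U^T U =
  [19],
and U^T v = (-10).
Solve U^T U · c = U^T v for the coefficients: c = (-10/19). The projection is proj_W(v) = U c.
Check: (v - proj_W(v)) · u_1 = 0  (should be 0).
Result: proj_W(v) = (-30/19, 10/19, 30/19, 0).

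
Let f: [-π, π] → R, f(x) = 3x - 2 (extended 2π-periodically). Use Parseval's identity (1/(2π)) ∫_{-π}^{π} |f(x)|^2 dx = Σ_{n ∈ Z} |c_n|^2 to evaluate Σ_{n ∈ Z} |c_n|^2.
Σ |c_n|^2 = 3π^2 + 4

Expand and integrate term by term over [-π, π]:
  ∫ (3x)^2 dx = 9·(2π^3/3); ∫ 2·3·(-2)·x dx = 0 (odd integrand); ∫ (-2)^2 dx = 4·2π.
So (1/(2π)) ∫_{-π}^{π} (3x - 2)^2 dx = 9π^2/3 + 4 = 3π^2 + 4.
Parseval ⇒ Σ |c_n|^2 = 3π^2 + 4.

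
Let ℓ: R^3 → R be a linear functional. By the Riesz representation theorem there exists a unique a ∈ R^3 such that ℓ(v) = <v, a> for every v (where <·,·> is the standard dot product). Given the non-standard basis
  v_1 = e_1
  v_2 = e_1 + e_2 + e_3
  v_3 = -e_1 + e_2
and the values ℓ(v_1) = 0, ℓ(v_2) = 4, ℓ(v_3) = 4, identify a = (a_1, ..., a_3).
a = (0, 4, 0)

Write a = (a_1, ..., a_3) in the standard basis. For each basis vector v_i, ℓ(v_i) = <v_i, a> is a linear equation in the a_j's. Collect the n equations into a matrix system V a = ℓ, where row i of V is v_i (expressed in the standard basis). Since V is invertible (lower-triangular with 1s on the diagonal, up to permutation), solve by back-substitution:
  V =
[[1, 0, 0],
 [1, 1, 1],
 [-1, 1, 0]]
  V a = (0, 4, 4)
Solving gives a = (0, 4, 0).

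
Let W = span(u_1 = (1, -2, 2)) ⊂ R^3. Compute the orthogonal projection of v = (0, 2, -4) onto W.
proj_W(v) = (-4/3, 8/3, -8/3)

Set up U = [u_1 | ... | u_1] ∈ R^(3×1). The projector onto W = col(U) is P = U (U^T U)^(-1) U^T.
Compute U^T U =
  [9],
and U^T v = (-12).
Solve U^T U · c = U^T v for the coefficients: c = (-4/3). The projection is proj_W(v) = U c.
Check: (v - proj_W(v)) · u_1 = 0  (should be 0).
Result: proj_W(v) = (-4/3, 8/3, -8/3).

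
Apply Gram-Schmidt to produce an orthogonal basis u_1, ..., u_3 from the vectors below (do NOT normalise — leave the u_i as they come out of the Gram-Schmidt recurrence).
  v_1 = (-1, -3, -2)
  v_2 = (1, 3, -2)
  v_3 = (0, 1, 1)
Orthogonal basis:
  u_1 = (-1, -3, -2)
  u_2 = (4/7, 12/7, -20/7)
  u_3 = (-3/10, 1/10, 0)

Apply the Gram-Schmidt recurrence
  u_1 = v_1
  u_i = v_i − Σ_{j<i} ((v_i · u_j) / (u_j · u_j)) · u_j.

Step by step this gives:
  u_1 = (-1, -3, -2)
  u_2 = (4/7, 12/7, -20/7)
  u_3 = (-3/10, 1/10, 0)

Orthogonality check:
  u_2 · u_1 = 0 (should be 0)
  u_3 · u_1 = 0 (should be 0)
  u_3 · u_2 = 0 (should be 0)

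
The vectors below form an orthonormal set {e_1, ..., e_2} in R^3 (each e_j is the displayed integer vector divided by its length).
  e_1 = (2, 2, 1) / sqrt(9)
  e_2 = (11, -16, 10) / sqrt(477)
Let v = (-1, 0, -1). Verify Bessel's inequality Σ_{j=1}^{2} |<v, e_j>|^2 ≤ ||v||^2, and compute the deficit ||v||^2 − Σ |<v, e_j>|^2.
Σ |<v, e_j>|^2 = 102/53; ||v||^2 = 2; deficit = 4/53

Write each e_j = u_j / sqrt(<u_j, u_j>) where u_j is the displayed integer vector. Then <v, e_j> = <v, u_j> / sqrt(<u_j, u_j>), so |<v, e_j>|^2 = <v, u_j>^2 / <u_j, u_j>.
Coefficients: <v, e_1> = -3/sqrt(9), <v, e_2> = -21/sqrt(477).
Square and sum: Σ |<v, e_j>|^2 = 102/53.
Compute ||v||^2 = v·v = 2.
Deficit = 2 − 102/53 = 4/53 ≥ 0, confirming Bessel's inequality. (The deficit equals ||v − Σ <v,e_j> e_j||^2, the squared distance from v to span{e_j}.)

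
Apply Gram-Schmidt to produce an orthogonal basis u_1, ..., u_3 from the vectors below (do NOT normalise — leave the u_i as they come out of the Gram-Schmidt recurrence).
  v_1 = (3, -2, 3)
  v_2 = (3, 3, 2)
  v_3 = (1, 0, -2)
Orthogonal basis:
  u_1 = (3, -2, 3)
  u_2 = (39/22, 42/11, 17/22)
  u_3 = (43/31, -129/403, -645/403)

Apply the Gram-Schmidt recurrence
  u_1 = v_1
  u_i = v_i − Σ_{j<i} ((v_i · u_j) / (u_j · u_j)) · u_j.

Step by step this gives:
  u_1 = (3, -2, 3)
  u_2 = (39/22, 42/11, 17/22)
  u_3 = (43/31, -129/403, -645/403)

Orthogonality check:
  u_2 · u_1 = 0 (should be 0)
  u_3 · u_1 = 0 (should be 0)
  u_3 · u_2 = 0 (should be 0)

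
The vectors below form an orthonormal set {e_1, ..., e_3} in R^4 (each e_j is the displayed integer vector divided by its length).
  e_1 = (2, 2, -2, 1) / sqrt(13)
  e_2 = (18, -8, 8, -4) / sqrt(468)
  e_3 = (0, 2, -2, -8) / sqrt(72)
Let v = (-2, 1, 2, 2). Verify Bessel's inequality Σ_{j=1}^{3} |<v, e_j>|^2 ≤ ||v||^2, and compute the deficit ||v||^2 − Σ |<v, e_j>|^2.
Σ |<v, e_j>|^2 = 17/2; ||v||^2 = 13; deficit = 9/2

Write each e_j = u_j / sqrt(<u_j, u_j>) where u_j is the displayed integer vector. Then <v, e_j> = <v, u_j> / sqrt(<u_j, u_j>), so |<v, e_j>|^2 = <v, u_j>^2 / <u_j, u_j>.
Coefficients: <v, e_1> = -4/sqrt(13), <v, e_2> = -36/sqrt(468), <v, e_3> = -18/sqrt(72).
Square and sum: Σ |<v, e_j>|^2 = 17/2.
Compute ||v||^2 = v·v = 13.
Deficit = 13 − 17/2 = 9/2 ≥ 0, confirming Bessel's inequality. (The deficit equals ||v − Σ <v,e_j> e_j||^2, the squared distance from v to span{e_j}.)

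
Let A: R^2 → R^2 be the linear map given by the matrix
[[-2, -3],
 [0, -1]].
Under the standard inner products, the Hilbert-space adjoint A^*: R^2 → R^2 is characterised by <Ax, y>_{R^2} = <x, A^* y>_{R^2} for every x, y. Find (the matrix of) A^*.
A^* = A^T =
[[-2, 0],
 [-3, -1]]

For real matrices with standard dot products, the defining identity <Ax, y> = <x, A^* y> gives (Ax)^T y = x^T (A^*) y, i.e. x^T A^T y = x^T (A^*) y. Since this holds for all x, y, we must have A^* = A^T. Therefore
A^* =
[[-2, 0],
 [-3, -1]].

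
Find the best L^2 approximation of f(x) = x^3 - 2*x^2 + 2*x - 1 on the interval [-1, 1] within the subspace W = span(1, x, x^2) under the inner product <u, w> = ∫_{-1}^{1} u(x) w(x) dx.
g(x) = -2*x^2 + 13*x/5 - 1

The best approximation g ∈ W is the orthogonal projection of f onto W. Writing g = a_0 + a_1 x + a_2 x^2, the coefficients solve the normal equations G · a = b where
  G_{ij} = <φ_i, φ_j> and b_i = <f, φ_i>, with φ_0 = 1, φ_1 = x, φ_2 = x^2.
G =
  [2, 0, 2/3]
  [0, 2/3, 0]
  [2/3, 0, 2/5],
b = (-10/3, 26/15, -22/15).
Solving gives a_0 = -1, a_1 = 13/5, a_2 = -2, so
  g(x) = -2*x^2 + 13*x/5 - 1.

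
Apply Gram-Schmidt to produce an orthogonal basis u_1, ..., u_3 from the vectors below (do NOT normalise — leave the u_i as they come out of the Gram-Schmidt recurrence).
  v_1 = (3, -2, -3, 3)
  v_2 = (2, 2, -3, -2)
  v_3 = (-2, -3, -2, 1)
Orthogonal basis:
  u_1 = (3, -2, -3, 3)
  u_2 = (47/31, 72/31, -78/31, -77/31)
  u_3 = (-1447/626, -489/313, -644/313, -493/626)

Apply the Gram-Schmidt recurrence
  u_1 = v_1
  u_i = v_i − Σ_{j<i} ((v_i · u_j) / (u_j · u_j)) · u_j.

Step by step this gives:
  u_1 = (3, -2, -3, 3)
  u_2 = (47/31, 72/31, -78/31, -77/31)
  u_3 = (-1447/626, -489/313, -644/313, -493/626)

Orthogonality check:
  u_2 · u_1 = 0 (should be 0)
  u_3 · u_1 = 0 (should be 0)
  u_3 · u_2 = 0 (should be 0)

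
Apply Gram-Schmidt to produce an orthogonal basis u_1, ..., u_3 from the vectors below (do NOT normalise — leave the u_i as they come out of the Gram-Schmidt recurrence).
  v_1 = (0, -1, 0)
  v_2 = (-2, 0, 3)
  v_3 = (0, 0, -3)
Orthogonal basis:
  u_1 = (0, -1, 0)
  u_2 = (-2, 0, 3)
  u_3 = (-18/13, 0, -12/13)

Apply the Gram-Schmidt recurrence
  u_1 = v_1
  u_i = v_i − Σ_{j<i} ((v_i · u_j) / (u_j · u_j)) · u_j.

Step by step this gives:
  u_1 = (0, -1, 0)
  u_2 = (-2, 0, 3)
  u_3 = (-18/13, 0, -12/13)

Orthogonality check:
  u_2 · u_1 = 0 (should be 0)
  u_3 · u_1 = 0 (should be 0)
  u_3 · u_2 = 0 (should be 0)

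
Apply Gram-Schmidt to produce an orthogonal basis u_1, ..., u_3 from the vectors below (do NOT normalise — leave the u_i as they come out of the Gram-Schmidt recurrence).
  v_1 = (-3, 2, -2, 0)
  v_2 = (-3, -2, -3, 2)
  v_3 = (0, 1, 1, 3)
Orthogonal basis:
  u_1 = (-3, 2, -2, 0)
  u_2 = (-18/17, -56/17, -29/17, 2)
  u_3 = (6/107, 377/321, 350/321, 929/321)

Apply the Gram-Schmidt recurrence
  u_1 = v_1
  u_i = v_i − Σ_{j<i} ((v_i · u_j) / (u_j · u_j)) · u_j.

Step by step this gives:
  u_1 = (-3, 2, -2, 0)
  u_2 = (-18/17, -56/17, -29/17, 2)
  u_3 = (6/107, 377/321, 350/321, 929/321)

Orthogonality check:
  u_2 · u_1 = 0 (should be 0)
  u_3 · u_1 = 0 (should be 0)
  u_3 · u_2 = 0 (should be 0)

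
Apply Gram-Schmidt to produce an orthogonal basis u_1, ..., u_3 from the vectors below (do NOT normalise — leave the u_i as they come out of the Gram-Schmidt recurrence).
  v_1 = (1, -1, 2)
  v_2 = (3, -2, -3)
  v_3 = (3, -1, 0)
Orthogonal basis:
  u_1 = (1, -1, 2)
  u_2 = (19/6, -13/6, -8/3)
  u_3 = (84/131, 108/131, 12/131)

Apply the Gram-Schmidt recurrence
  u_1 = v_1
  u_i = v_i − Σ_{j<i} ((v_i · u_j) / (u_j · u_j)) · u_j.

Step by step this gives:
  u_1 = (1, -1, 2)
  u_2 = (19/6, -13/6, -8/3)
  u_3 = (84/131, 108/131, 12/131)

Orthogonality check:
  u_2 · u_1 = 0 (should be 0)
  u_3 · u_1 = 0 (should be 0)
  u_3 · u_2 = 0 (should be 0)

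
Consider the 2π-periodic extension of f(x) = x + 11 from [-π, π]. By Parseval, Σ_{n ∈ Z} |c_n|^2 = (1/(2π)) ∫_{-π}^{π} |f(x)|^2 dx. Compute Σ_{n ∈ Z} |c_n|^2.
Σ |c_n|^2 = π^2/3 + 121

Expand and integrate term by term over [-π, π]:
  ∫ (x)^2 dx = 1·(2π^3/3); ∫ 2·1·(11)·x dx = 0 (odd integrand); ∫ 11^2 dx = 121·2π.
So (1/(2π)) ∫_{-π}^{π} (x + 11)^2 dx = 1π^2/3 + 121 = π^2/3 + 121.
Parseval ⇒ Σ |c_n|^2 = π^2/3 + 121.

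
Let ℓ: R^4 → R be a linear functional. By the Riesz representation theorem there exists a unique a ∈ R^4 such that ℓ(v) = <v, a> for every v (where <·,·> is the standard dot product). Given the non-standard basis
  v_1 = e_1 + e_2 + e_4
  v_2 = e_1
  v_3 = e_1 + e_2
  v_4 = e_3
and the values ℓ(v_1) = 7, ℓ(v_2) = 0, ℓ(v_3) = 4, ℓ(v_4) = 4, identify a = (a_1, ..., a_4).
a = (0, 4, 4, 3)

Write a = (a_1, ..., a_4) in the standard basis. For each basis vector v_i, ℓ(v_i) = <v_i, a> is a linear equation in the a_j's. Collect the n equations into a matrix system V a = ℓ, where row i of V is v_i (expressed in the standard basis). Since V is invertible (lower-triangular with 1s on the diagonal, up to permutation), solve by back-substitution:
  V =
[[1, 1, 0, 1],
 [1, 0, 0, 0],
 [1, 1, 0, 0],
 [0, 0, 1, 0]]
  V a = (7, 0, 4, 4)
Solving gives a = (0, 4, 4, 3).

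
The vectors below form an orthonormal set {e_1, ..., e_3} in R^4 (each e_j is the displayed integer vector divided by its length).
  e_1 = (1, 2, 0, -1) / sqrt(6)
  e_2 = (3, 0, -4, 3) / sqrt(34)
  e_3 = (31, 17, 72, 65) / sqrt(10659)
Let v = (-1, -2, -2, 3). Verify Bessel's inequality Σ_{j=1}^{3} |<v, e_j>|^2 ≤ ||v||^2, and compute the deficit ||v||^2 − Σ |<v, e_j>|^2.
Σ |<v, e_j>|^2 = 3438/209; ||v||^2 = 18; deficit = 324/209

Write each e_j = u_j / sqrt(<u_j, u_j>) where u_j is the displayed integer vector. Then <v, e_j> = <v, u_j> / sqrt(<u_j, u_j>), so |<v, e_j>|^2 = <v, u_j>^2 / <u_j, u_j>.
Coefficients: <v, e_1> = -8/sqrt(6), <v, e_2> = 14/sqrt(34), <v, e_3> = -14/sqrt(10659).
Square and sum: Σ |<v, e_j>|^2 = 3438/209.
Compute ||v||^2 = v·v = 18.
Deficit = 18 − 3438/209 = 324/209 ≥ 0, confirming Bessel's inequality. (The deficit equals ||v − Σ <v,e_j> e_j||^2, the squared distance from v to span{e_j}.)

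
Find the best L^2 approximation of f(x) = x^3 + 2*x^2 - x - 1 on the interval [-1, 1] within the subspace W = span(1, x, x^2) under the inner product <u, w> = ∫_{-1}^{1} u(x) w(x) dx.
g(x) = 2*x^2 - 2*x/5 - 1

The best approximation g ∈ W is the orthogonal projection of f onto W. Writing g = a_0 + a_1 x + a_2 x^2, the coefficients solve the normal equations G · a = b where
  G_{ij} = <φ_i, φ_j> and b_i = <f, φ_i>, with φ_0 = 1, φ_1 = x, φ_2 = x^2.
G =
  [2, 0, 2/3]
  [0, 2/3, 0]
  [2/3, 0, 2/5],
b = (-2/3, -4/15, 2/15).
Solving gives a_0 = -1, a_1 = -2/5, a_2 = 2, so
  g(x) = 2*x^2 - 2*x/5 - 1.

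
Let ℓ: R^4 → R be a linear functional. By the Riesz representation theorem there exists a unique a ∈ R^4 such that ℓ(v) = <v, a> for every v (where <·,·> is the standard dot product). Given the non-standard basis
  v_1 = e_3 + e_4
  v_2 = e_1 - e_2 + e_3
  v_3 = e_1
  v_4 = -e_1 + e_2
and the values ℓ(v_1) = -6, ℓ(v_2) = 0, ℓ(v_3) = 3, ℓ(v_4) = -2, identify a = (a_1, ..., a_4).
a = (3, 1, -2, -4)

Write a = (a_1, ..., a_4) in the standard basis. For each basis vector v_i, ℓ(v_i) = <v_i, a> is a linear equation in the a_j's. Collect the n equations into a matrix system V a = ℓ, where row i of V is v_i (expressed in the standard basis). Since V is invertible (lower-triangular with 1s on the diagonal, up to permutation), solve by back-substitution:
  V =
[[0, 0, 1, 1],
 [1, -1, 1, 0],
 [1, 0, 0, 0],
 [-1, 1, 0, 0]]
  V a = (-6, 0, 3, -2)
Solving gives a = (3, 1, -2, -4).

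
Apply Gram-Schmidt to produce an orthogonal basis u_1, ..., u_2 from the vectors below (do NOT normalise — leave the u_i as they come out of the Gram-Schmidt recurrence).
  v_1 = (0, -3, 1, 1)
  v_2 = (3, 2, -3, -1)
Orthogonal basis:
  u_1 = (0, -3, 1, 1)
  u_2 = (3, -8/11, -23/11, -1/11)

Apply the Gram-Schmidt recurrence
  u_1 = v_1
  u_i = v_i − Σ_{j<i} ((v_i · u_j) / (u_j · u_j)) · u_j.

Step by step this gives:
  u_1 = (0, -3, 1, 1)
  u_2 = (3, -8/11, -23/11, -1/11)

Orthogonality check:
  u_2 · u_1 = 0 (should be 0)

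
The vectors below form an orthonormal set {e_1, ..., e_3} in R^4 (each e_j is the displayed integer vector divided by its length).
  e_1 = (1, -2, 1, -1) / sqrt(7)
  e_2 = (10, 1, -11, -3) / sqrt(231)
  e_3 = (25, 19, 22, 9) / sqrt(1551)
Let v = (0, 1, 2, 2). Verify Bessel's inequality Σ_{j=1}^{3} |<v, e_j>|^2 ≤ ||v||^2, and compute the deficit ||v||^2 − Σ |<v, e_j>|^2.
Σ |<v, e_j>|^2 = 374/47; ||v||^2 = 9; deficit = 49/47

Write each e_j = u_j / sqrt(<u_j, u_j>) where u_j is the displayed integer vector. Then <v, e_j> = <v, u_j> / sqrt(<u_j, u_j>), so |<v, e_j>|^2 = <v, u_j>^2 / <u_j, u_j>.
Coefficients: <v, e_1> = -2/sqrt(7), <v, e_2> = -27/sqrt(231), <v, e_3> = 81/sqrt(1551).
Square and sum: Σ |<v, e_j>|^2 = 374/47.
Compute ||v||^2 = v·v = 9.
Deficit = 9 − 374/47 = 49/47 ≥ 0, confirming Bessel's inequality. (The deficit equals ||v − Σ <v,e_j> e_j||^2, the squared distance from v to span{e_j}.)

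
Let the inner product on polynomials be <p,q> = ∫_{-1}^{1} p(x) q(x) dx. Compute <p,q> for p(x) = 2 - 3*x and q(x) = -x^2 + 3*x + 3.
<p,q> = 14/3

Expand the product: p(x)·q(x) = 3*x^3 - 11*x^2 - 3*x + 6.
∫_{-1}^{1} of each monomial x^k gives [2/(k+1) if k even, 0 if k odd]. Integrating term-by-term (or equivalently evaluating the antiderivative F(x) = 3*x^4/4 - 11*x^3/3 - 3*x^2/2 + 6*x at the endpoints):
  F(1) − F(−1) = 19/12 − (-37/12) = 14/3.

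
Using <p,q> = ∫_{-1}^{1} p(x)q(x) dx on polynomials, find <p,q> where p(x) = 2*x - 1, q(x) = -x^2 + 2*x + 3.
<p,q> = -8/3

Expand the product: p(x)·q(x) = -2*x^3 + 5*x^2 + 4*x - 3.
∫_{-1}^{1} of each monomial x^k gives [2/(k+1) if k even, 0 if k odd]. Integrating term-by-term (or equivalently evaluating the antiderivative F(x) = -x^4/2 + 5*x^3/3 + 2*x^2 - 3*x at the endpoints):
  F(1) − F(−1) = 1/6 − (17/6) = -8/3.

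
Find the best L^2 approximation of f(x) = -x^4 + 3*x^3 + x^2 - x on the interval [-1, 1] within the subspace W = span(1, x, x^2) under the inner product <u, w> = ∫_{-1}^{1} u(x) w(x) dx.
g(x) = x^2/7 + 4*x/5 + 3/35

The best approximation g ∈ W is the orthogonal projection of f onto W. Writing g = a_0 + a_1 x + a_2 x^2, the coefficients solve the normal equations G · a = b where
  G_{ij} = <φ_i, φ_j> and b_i = <f, φ_i>, with φ_0 = 1, φ_1 = x, φ_2 = x^2.
G =
  [2, 0, 2/3]
  [0, 2/3, 0]
  [2/3, 0, 2/5],
b = (4/15, 8/15, 4/35).
Solving gives a_0 = 3/35, a_1 = 4/5, a_2 = 1/7, so
  g(x) = x^2/7 + 4*x/5 + 3/35.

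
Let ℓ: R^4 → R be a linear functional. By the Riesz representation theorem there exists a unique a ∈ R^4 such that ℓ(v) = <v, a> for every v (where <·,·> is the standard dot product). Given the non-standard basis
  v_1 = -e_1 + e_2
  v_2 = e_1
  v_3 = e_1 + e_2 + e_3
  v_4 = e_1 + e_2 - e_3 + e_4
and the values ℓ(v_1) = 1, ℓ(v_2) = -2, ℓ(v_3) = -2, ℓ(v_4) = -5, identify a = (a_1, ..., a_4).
a = (-2, -1, 1, -1)

Write a = (a_1, ..., a_4) in the standard basis. For each basis vector v_i, ℓ(v_i) = <v_i, a> is a linear equation in the a_j's. Collect the n equations into a matrix system V a = ℓ, where row i of V is v_i (expressed in the standard basis). Since V is invertible (lower-triangular with 1s on the diagonal, up to permutation), solve by back-substitution:
  V =
[[-1, 1, 0, 0],
 [1, 0, 0, 0],
 [1, 1, 1, 0],
 [1, 1, -1, 1]]
  V a = (1, -2, -2, -5)
Solving gives a = (-2, -1, 1, -1).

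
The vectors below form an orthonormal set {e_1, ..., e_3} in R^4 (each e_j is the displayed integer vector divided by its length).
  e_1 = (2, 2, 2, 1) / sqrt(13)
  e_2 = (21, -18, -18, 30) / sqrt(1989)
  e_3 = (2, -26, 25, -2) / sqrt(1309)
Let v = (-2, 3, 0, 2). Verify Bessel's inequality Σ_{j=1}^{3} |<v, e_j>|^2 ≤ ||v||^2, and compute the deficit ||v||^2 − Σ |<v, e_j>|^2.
Σ |<v, e_j>|^2 = 580/77; ||v||^2 = 17; deficit = 729/77

Write each e_j = u_j / sqrt(<u_j, u_j>) where u_j is the displayed integer vector. Then <v, e_j> = <v, u_j> / sqrt(<u_j, u_j>), so |<v, e_j>|^2 = <v, u_j>^2 / <u_j, u_j>.
Coefficients: <v, e_1> = 4/sqrt(13), <v, e_2> = -36/sqrt(1989), <v, e_3> = -86/sqrt(1309).
Square and sum: Σ |<v, e_j>|^2 = 580/77.
Compute ||v||^2 = v·v = 17.
Deficit = 17 − 580/77 = 729/77 ≥ 0, confirming Bessel's inequality. (The deficit equals ||v − Σ <v,e_j> e_j||^2, the squared distance from v to span{e_j}.)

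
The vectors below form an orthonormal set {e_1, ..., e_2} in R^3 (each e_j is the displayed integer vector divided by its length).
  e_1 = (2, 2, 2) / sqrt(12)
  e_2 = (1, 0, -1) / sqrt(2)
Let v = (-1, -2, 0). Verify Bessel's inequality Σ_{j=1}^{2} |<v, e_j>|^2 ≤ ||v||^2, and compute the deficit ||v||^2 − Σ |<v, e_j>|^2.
Σ |<v, e_j>|^2 = 7/2; ||v||^2 = 5; deficit = 3/2

Write each e_j = u_j / sqrt(<u_j, u_j>) where u_j is the displayed integer vector. Then <v, e_j> = <v, u_j> / sqrt(<u_j, u_j>), so |<v, e_j>|^2 = <v, u_j>^2 / <u_j, u_j>.
Coefficients: <v, e_1> = -6/sqrt(12), <v, e_2> = -1/sqrt(2).
Square and sum: Σ |<v, e_j>|^2 = 7/2.
Compute ||v||^2 = v·v = 5.
Deficit = 5 − 7/2 = 3/2 ≥ 0, confirming Bessel's inequality. (The deficit equals ||v − Σ <v,e_j> e_j||^2, the squared distance from v to span{e_j}.)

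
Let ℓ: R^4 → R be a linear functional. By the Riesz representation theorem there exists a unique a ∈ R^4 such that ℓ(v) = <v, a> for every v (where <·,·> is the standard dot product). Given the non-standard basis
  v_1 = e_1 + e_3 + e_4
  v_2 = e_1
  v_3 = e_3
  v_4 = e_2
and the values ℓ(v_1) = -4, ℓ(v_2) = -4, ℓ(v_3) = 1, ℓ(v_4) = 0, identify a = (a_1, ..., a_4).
a = (-4, 0, 1, -1)

Write a = (a_1, ..., a_4) in the standard basis. For each basis vector v_i, ℓ(v_i) = <v_i, a> is a linear equation in the a_j's. Collect the n equations into a matrix system V a = ℓ, where row i of V is v_i (expressed in the standard basis). Since V is invertible (lower-triangular with 1s on the diagonal, up to permutation), solve by back-substitution:
  V =
[[1, 0, 1, 1],
 [1, 0, 0, 0],
 [0, 0, 1, 0],
 [0, 1, 0, 0]]
  V a = (-4, -4, 1, 0)
Solving gives a = (-4, 0, 1, -1).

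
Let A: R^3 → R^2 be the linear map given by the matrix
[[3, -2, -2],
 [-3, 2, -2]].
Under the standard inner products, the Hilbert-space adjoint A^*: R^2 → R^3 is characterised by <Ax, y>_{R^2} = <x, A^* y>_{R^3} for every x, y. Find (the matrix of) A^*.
A^* = A^T =
[[3, -3],
 [-2, 2],
 [-2, -2]]

For real matrices with standard dot products, the defining identity <Ax, y> = <x, A^* y> gives (Ax)^T y = x^T (A^*) y, i.e. x^T A^T y = x^T (A^*) y. Since this holds for all x, y, we must have A^* = A^T. Therefore
A^* =
[[3, -3],
 [-2, 2],
 [-2, -2]].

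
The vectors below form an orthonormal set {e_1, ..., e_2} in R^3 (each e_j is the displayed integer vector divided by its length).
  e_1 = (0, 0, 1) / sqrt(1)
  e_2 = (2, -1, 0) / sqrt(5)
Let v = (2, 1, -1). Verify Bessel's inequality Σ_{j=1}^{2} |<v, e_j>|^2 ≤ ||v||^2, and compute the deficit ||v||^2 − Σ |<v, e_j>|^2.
Σ |<v, e_j>|^2 = 14/5; ||v||^2 = 6; deficit = 16/5

Write each e_j = u_j / sqrt(<u_j, u_j>) where u_j is the displayed integer vector. Then <v, e_j> = <v, u_j> / sqrt(<u_j, u_j>), so |<v, e_j>|^2 = <v, u_j>^2 / <u_j, u_j>.
Coefficients: <v, e_1> = -1/sqrt(1), <v, e_2> = 3/sqrt(5).
Square and sum: Σ |<v, e_j>|^2 = 14/5.
Compute ||v||^2 = v·v = 6.
Deficit = 6 − 14/5 = 16/5 ≥ 0, confirming Bessel's inequality. (The deficit equals ||v − Σ <v,e_j> e_j||^2, the squared distance from v to span{e_j}.)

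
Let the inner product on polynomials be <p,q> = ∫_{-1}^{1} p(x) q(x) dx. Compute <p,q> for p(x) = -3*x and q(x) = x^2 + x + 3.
<p,q> = -2

Expand the product: p(x)·q(x) = -3*x^3 - 3*x^2 - 9*x.
∫_{-1}^{1} of each monomial x^k gives [2/(k+1) if k even, 0 if k odd]. Integrating term-by-term (or equivalently evaluating the antiderivative F(x) = -3*x^4/4 - x^3 - 9*x^2/2 at the endpoints):
  F(1) − F(−1) = -25/4 − (-17/4) = -2.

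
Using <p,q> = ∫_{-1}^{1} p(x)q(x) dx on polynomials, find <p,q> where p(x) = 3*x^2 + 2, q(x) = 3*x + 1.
<p,q> = 6

Expand the product: p(x)·q(x) = 9*x^3 + 3*x^2 + 6*x + 2.
∫_{-1}^{1} of each monomial x^k gives [2/(k+1) if k even, 0 if k odd]. Integrating term-by-term (or equivalently evaluating the antiderivative F(x) = 9*x^4/4 + x^3 + 3*x^2 + 2*x at the endpoints):
  F(1) − F(−1) = 33/4 − (9/4) = 6.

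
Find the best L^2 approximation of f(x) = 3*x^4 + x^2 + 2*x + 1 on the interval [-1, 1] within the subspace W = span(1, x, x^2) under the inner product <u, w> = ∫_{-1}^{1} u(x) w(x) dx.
g(x) = 25*x^2/7 + 2*x + 26/35

The best approximation g ∈ W is the orthogonal projection of f onto W. Writing g = a_0 + a_1 x + a_2 x^2, the coefficients solve the normal equations G · a = b where
  G_{ij} = <φ_i, φ_j> and b_i = <f, φ_i>, with φ_0 = 1, φ_1 = x, φ_2 = x^2.
G =
  [2, 0, 2/3]
  [0, 2/3, 0]
  [2/3, 0, 2/5],
b = (58/15, 4/3, 202/105).
Solving gives a_0 = 26/35, a_1 = 2, a_2 = 25/7, so
  g(x) = 25*x^2/7 + 2*x + 26/35.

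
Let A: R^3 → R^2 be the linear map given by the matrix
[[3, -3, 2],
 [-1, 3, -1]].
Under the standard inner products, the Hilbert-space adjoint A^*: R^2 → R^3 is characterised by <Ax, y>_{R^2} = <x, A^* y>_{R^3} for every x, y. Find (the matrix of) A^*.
A^* = A^T =
[[3, -1],
 [-3, 3],
 [2, -1]]

For real matrices with standard dot products, the defining identity <Ax, y> = <x, A^* y> gives (Ax)^T y = x^T (A^*) y, i.e. x^T A^T y = x^T (A^*) y. Since this holds for all x, y, we must have A^* = A^T. Therefore
A^* =
[[3, -1],
 [-3, 3],
 [2, -1]].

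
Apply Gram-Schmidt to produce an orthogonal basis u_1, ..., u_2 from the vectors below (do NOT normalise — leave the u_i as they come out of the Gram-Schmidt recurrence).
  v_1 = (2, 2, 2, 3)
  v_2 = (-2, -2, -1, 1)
Orthogonal basis:
  u_1 = (2, 2, 2, 3)
  u_2 = (-4/3, -4/3, -1/3, 2)

Apply the Gram-Schmidt recurrence
  u_1 = v_1
  u_i = v_i − Σ_{j<i} ((v_i · u_j) / (u_j · u_j)) · u_j.

Step by step this gives:
  u_1 = (2, 2, 2, 3)
  u_2 = (-4/3, -4/3, -1/3, 2)

Orthogonality check:
  u_2 · u_1 = 0 (should be 0)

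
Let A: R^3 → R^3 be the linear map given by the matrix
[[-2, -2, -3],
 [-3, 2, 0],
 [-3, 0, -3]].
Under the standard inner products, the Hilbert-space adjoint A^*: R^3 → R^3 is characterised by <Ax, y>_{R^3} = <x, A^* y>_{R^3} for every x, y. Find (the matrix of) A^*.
A^* = A^T =
[[-2, -3, -3],
 [-2, 2, 0],
 [-3, 0, -3]]

For real matrices with standard dot products, the defining identity <Ax, y> = <x, A^* y> gives (Ax)^T y = x^T (A^*) y, i.e. x^T A^T y = x^T (A^*) y. Since this holds for all x, y, we must have A^* = A^T. Therefore
A^* =
[[-2, -3, -3],
 [-2, 2, 0],
 [-3, 0, -3]].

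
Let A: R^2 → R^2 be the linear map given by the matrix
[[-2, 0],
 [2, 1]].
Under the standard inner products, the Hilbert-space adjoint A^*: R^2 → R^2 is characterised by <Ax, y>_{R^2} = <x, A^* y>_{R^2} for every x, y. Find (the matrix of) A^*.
A^* = A^T =
[[-2, 2],
 [0, 1]]

For real matrices with standard dot products, the defining identity <Ax, y> = <x, A^* y> gives (Ax)^T y = x^T (A^*) y, i.e. x^T A^T y = x^T (A^*) y. Since this holds for all x, y, we must have A^* = A^T. Therefore
A^* =
[[-2, 2],
 [0, 1]].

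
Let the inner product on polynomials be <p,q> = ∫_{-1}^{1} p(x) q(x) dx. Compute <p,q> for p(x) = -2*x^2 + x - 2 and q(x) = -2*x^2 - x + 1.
<p,q> = -26/15

Expand the product: p(x)·q(x) = 4*x^4 + x^2 + 3*x - 2.
∫_{-1}^{1} of each monomial x^k gives [2/(k+1) if k even, 0 if k odd]. Integrating term-by-term (or equivalently evaluating the antiderivative F(x) = 4*x^5/5 + x^3/3 + 3*x^2/2 - 2*x at the endpoints):
  F(1) − F(−1) = 19/30 − (71/30) = -26/15.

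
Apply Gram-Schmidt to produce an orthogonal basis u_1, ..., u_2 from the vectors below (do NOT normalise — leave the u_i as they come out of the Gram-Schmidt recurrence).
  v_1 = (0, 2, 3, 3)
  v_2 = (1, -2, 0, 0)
Orthogonal basis:
  u_1 = (0, 2, 3, 3)
  u_2 = (1, -18/11, 6/11, 6/11)

Apply the Gram-Schmidt recurrence
  u_1 = v_1
  u_i = v_i − Σ_{j<i} ((v_i · u_j) / (u_j · u_j)) · u_j.

Step by step this gives:
  u_1 = (0, 2, 3, 3)
  u_2 = (1, -18/11, 6/11, 6/11)

Orthogonality check:
  u_2 · u_1 = 0 (should be 0)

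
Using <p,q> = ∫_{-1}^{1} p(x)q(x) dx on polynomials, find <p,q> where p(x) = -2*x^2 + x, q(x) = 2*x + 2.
<p,q> = -4/3

Expand the product: p(x)·q(x) = -4*x^3 - 2*x^2 + 2*x.
∫_{-1}^{1} of each monomial x^k gives [2/(k+1) if k even, 0 if k odd]. Integrating term-by-term (or equivalently evaluating the antiderivative F(x) = -x^4 - 2*x^3/3 + x^2 at the endpoints):
  F(1) − F(−1) = -2/3 − (2/3) = -4/3.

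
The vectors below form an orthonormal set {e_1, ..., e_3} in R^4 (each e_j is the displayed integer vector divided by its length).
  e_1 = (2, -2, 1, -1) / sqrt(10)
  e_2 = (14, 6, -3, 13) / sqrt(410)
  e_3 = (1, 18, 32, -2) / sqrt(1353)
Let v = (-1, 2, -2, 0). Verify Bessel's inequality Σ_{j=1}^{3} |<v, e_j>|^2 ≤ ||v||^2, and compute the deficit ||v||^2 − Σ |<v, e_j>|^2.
Σ |<v, e_j>|^2 = 233/33; ||v||^2 = 9; deficit = 64/33

Write each e_j = u_j / sqrt(<u_j, u_j>) where u_j is the displayed integer vector. Then <v, e_j> = <v, u_j> / sqrt(<u_j, u_j>), so |<v, e_j>|^2 = <v, u_j>^2 / <u_j, u_j>.
Coefficients: <v, e_1> = -8/sqrt(10), <v, e_2> = 4/sqrt(410), <v, e_3> = -29/sqrt(1353).
Square and sum: Σ |<v, e_j>|^2 = 233/33.
Compute ||v||^2 = v·v = 9.
Deficit = 9 − 233/33 = 64/33 ≥ 0, confirming Bessel's inequality. (The deficit equals ||v − Σ <v,e_j> e_j||^2, the squared distance from v to span{e_j}.)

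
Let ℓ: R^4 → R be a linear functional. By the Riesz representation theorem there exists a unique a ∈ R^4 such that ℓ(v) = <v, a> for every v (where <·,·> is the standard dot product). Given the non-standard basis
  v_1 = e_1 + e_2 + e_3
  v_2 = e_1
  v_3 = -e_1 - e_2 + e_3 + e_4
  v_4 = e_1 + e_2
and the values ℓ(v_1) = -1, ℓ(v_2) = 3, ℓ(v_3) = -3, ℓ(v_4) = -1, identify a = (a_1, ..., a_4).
a = (3, -4, 0, -4)

Write a = (a_1, ..., a_4) in the standard basis. For each basis vector v_i, ℓ(v_i) = <v_i, a> is a linear equation in the a_j's. Collect the n equations into a matrix system V a = ℓ, where row i of V is v_i (expressed in the standard basis). Since V is invertible (lower-triangular with 1s on the diagonal, up to permutation), solve by back-substitution:
  V =
[[1, 1, 1, 0],
 [1, 0, 0, 0],
 [-1, -1, 1, 1],
 [1, 1, 0, 0]]
  V a = (-1, 3, -3, -1)
Solving gives a = (3, -4, 0, -4).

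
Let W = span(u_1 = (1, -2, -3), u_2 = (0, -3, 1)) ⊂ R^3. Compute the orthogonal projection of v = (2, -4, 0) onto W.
proj_W(v) = (64/131, -542/131, -54/131)

Set up U = [u_1 | ... | u_2] ∈ R^(3×2). The projector onto W = col(U) is P = U (U^T U)^(-1) U^T.
Compute U^T U =
  [14, 3]
  [3, 10],
and U^T v = (10, 12).
Solve U^T U · c = U^T v for the coefficients: c = (64/131, 138/131). The projection is proj_W(v) = U c.
Check: (v - proj_W(v)) · u_1 = 0  (should be 0).
Check: (v - proj_W(v)) · u_2 = 0  (should be 0).
Result: proj_W(v) = (64/131, -542/131, -54/131).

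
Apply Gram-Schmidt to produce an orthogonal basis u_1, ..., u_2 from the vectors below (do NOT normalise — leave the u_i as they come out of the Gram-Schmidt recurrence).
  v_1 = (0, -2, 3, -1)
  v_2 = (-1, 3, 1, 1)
Orthogonal basis:
  u_1 = (0, -2, 3, -1)
  u_2 = (-1, 17/7, 13/7, 5/7)

Apply the Gram-Schmidt recurrence
  u_1 = v_1
  u_i = v_i − Σ_{j<i} ((v_i · u_j) / (u_j · u_j)) · u_j.

Step by step this gives:
  u_1 = (0, -2, 3, -1)
  u_2 = (-1, 17/7, 13/7, 5/7)

Orthogonality check:
  u_2 · u_1 = 0 (should be 0)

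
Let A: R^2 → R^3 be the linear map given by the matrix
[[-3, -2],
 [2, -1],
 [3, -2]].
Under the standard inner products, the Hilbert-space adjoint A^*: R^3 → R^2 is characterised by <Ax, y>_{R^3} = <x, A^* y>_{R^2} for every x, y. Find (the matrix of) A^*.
A^* = A^T =
[[-3, 2, 3],
 [-2, -1, -2]]

For real matrices with standard dot products, the defining identity <Ax, y> = <x, A^* y> gives (Ax)^T y = x^T (A^*) y, i.e. x^T A^T y = x^T (A^*) y. Since this holds for all x, y, we must have A^* = A^T. Therefore
A^* =
[[-3, 2, 3],
 [-2, -1, -2]].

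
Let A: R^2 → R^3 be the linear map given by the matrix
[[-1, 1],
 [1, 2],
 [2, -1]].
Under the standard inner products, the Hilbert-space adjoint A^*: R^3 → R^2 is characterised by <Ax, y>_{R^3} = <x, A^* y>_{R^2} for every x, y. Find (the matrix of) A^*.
A^* = A^T =
[[-1, 1, 2],
 [1, 2, -1]]

For real matrices with standard dot products, the defining identity <Ax, y> = <x, A^* y> gives (Ax)^T y = x^T (A^*) y, i.e. x^T A^T y = x^T (A^*) y. Since this holds for all x, y, we must have A^* = A^T. Therefore
A^* =
[[-1, 1, 2],
 [1, 2, -1]].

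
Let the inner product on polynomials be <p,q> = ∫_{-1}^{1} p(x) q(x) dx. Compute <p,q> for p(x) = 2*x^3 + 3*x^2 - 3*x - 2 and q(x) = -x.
<p,q> = 6/5

Expand the product: p(x)·q(x) = -2*x^4 - 3*x^3 + 3*x^2 + 2*x.
∫_{-1}^{1} of each monomial x^k gives [2/(k+1) if k even, 0 if k odd]. Integrating term-by-term (or equivalently evaluating the antiderivative F(x) = -2*x^5/5 - 3*x^4/4 + x^3 + x^2 at the endpoints):
  F(1) − F(−1) = 17/20 − (-7/20) = 6/5.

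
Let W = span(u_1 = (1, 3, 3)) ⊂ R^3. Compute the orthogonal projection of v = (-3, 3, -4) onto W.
proj_W(v) = (-6/19, -18/19, -18/19)

Set up U = [u_1 | ... | u_1] ∈ R^(3×1). The projector onto W = col(U) is P = U (U^T U)^(-1) U^T.
Compute U^T U =
  [19],
and U^T v = (-6).
Solve U^T U · c = U^T v for the coefficients: c = (-6/19). The projection is proj_W(v) = U c.
Check: (v - proj_W(v)) · u_1 = 0  (should be 0).
Result: proj_W(v) = (-6/19, -18/19, -18/19).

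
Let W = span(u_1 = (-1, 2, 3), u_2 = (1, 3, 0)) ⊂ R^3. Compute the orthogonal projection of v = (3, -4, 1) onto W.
proj_W(v) = (-51/115, -328/115, -21/23)

Set up U = [u_1 | ... | u_2] ∈ R^(3×2). The projector onto W = col(U) is P = U (U^T U)^(-1) U^T.
Compute U^T U =
  [14, 5]
  [5, 10],
and U^T v = (-8, -9).
Solve U^T U · c = U^T v for the coefficients: c = (-7/23, -86/115). The projection is proj_W(v) = U c.
Check: (v - proj_W(v)) · u_1 = 0  (should be 0).
Check: (v - proj_W(v)) · u_2 = 0  (should be 0).
Result: proj_W(v) = (-51/115, -328/115, -21/23).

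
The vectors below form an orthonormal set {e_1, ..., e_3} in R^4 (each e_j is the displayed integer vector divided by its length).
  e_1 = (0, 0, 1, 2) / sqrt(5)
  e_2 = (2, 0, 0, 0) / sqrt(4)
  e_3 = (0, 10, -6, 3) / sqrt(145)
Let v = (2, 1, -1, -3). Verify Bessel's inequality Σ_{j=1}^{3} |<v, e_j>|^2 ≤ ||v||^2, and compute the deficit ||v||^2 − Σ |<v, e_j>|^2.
Σ |<v, e_j>|^2 = 410/29; ||v||^2 = 15; deficit = 25/29

Write each e_j = u_j / sqrt(<u_j, u_j>) where u_j is the displayed integer vector. Then <v, e_j> = <v, u_j> / sqrt(<u_j, u_j>), so |<v, e_j>|^2 = <v, u_j>^2 / <u_j, u_j>.
Coefficients: <v, e_1> = -7/sqrt(5), <v, e_2> = 4/sqrt(4), <v, e_3> = 7/sqrt(145).
Square and sum: Σ |<v, e_j>|^2 = 410/29.
Compute ||v||^2 = v·v = 15.
Deficit = 15 − 410/29 = 25/29 ≥ 0, confirming Bessel's inequality. (The deficit equals ||v − Σ <v,e_j> e_j||^2, the squared distance from v to span{e_j}.)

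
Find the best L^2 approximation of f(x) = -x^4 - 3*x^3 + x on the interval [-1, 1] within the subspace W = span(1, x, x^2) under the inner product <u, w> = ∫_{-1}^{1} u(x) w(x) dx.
g(x) = -6*x^2/7 - 4*x/5 + 3/35

The best approximation g ∈ W is the orthogonal projection of f onto W. Writing g = a_0 + a_1 x + a_2 x^2, the coefficients solve the normal equations G · a = b where
  G_{ij} = <φ_i, φ_j> and b_i = <f, φ_i>, with φ_0 = 1, φ_1 = x, φ_2 = x^2.
G =
  [2, 0, 2/3]
  [0, 2/3, 0]
  [2/3, 0, 2/5],
b = (-2/5, -8/15, -2/7).
Solving gives a_0 = 3/35, a_1 = -4/5, a_2 = -6/7, so
  g(x) = -6*x^2/7 - 4*x/5 + 3/35.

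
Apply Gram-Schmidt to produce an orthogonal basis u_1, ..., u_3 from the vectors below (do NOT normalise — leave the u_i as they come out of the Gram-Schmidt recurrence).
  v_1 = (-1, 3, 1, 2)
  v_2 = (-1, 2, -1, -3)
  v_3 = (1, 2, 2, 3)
Orthogonal basis:
  u_1 = (-1, 3, 1, 2)
  u_2 = (-1, 2, -1, -3)
  u_3 = (4/3, 7/15, 3/5, -1/3)

Apply the Gram-Schmidt recurrence
  u_1 = v_1
  u_i = v_i − Σ_{j<i} ((v_i · u_j) / (u_j · u_j)) · u_j.

Step by step this gives:
  u_1 = (-1, 3, 1, 2)
  u_2 = (-1, 2, -1, -3)
  u_3 = (4/3, 7/15, 3/5, -1/3)

Orthogonality check:
  u_2 · u_1 = 0 (should be 0)
  u_3 · u_1 = 0 (should be 0)
  u_3 · u_2 = 0 (should be 0)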